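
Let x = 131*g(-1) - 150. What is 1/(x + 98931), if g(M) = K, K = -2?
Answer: 1/98519 ≈ 1.0150e-5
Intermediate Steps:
g(M) = -2
x = -412 (x = 131*(-2) - 150 = -262 - 150 = -412)
1/(x + 98931) = 1/(-412 + 98931) = 1/98519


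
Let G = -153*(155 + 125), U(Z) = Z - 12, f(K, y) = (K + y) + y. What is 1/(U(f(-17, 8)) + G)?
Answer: -1/42853 ≈ -2.3336e-5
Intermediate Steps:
f(K, y) = K + 2*y
U(Z) = -12 + Z
G = -42840 (G = -153*280 = -42840)
1/(U(f(-17, 8)) + G) = 1/((-12 + (-17 + 2*8)) - 42840) = 1/((-12 + (-17 + 16)) - 42840) = 1/((-12 - 1) - 42840) = 1/(-13 - 42840) = 1/(-42853) = -1/42853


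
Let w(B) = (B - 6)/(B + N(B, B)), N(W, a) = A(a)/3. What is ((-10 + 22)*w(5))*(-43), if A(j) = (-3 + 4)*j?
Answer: 387/5 ≈ 77.400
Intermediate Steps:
A(j) = j (A(j) = 1*j = j)
N(W, a) = a/3
w(B) = 3*(-6 + B)/(4*B) (w(B) = (B - 6)/(B + B/3) = (-6 + B)/((4*B/3)) = (-6 + B)*(3/(4*B)) = 3*(-6 + B)/(4*B))
((-10 + 22)*w(5))*(-43) = ((-10 + 22)*((¾)*(-6 + 5)/5))*(-43) = (12*((¾)*(⅕)*(-1)))*(-43) = (12*(-3/20))*(-43) = -9/5*(-43) = 387/5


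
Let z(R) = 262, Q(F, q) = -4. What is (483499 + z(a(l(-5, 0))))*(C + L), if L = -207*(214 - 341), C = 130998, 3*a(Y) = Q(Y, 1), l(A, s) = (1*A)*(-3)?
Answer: 76089316407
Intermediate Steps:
l(A, s) = -3*A (l(A, s) = A*(-3) = -3*A)
a(Y) = -4/3 (a(Y) = (⅓)*(-4) = -4/3)
L = 26289 (L = -207*(-127) = 26289)
(483499 + z(a(l(-5, 0))))*(C + L) = (483499 + 262)*(130998 + 26289) = 483761*157287 = 76089316407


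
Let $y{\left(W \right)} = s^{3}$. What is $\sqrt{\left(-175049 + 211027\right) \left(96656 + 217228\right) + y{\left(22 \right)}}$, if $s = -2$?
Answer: $4 \sqrt{705807409} \approx 1.0627 \cdot 10^{5}$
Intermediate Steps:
$y{\left(W \right)} = -8$ ($y{\left(W \right)} = \left(-2\right)^{3} = -8$)
$\sqrt{\left(-175049 + 211027\right) \left(96656 + 217228\right) + y{\left(22 \right)}} = \sqrt{\left(-175049 + 211027\right) \left(96656 + 217228\right) - 8} = \sqrt{35978 \cdot 313884 - 8} = \sqrt{11292918552 - 8} = \sqrt{11292918544} = 4 \sqrt{705807409}$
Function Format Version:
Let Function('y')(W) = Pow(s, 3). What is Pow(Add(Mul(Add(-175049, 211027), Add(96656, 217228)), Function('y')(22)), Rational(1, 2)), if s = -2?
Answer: Mul(4, Pow(705807409, Rational(1, 2))) ≈ 1.0627e+5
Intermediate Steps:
Function('y')(W) = -8 (Function('y')(W) = Pow(-2, 3) = -8)
Pow(Add(Mul(Add(-175049, 211027), Add(96656, 217228)), Function('y')(22)), Rational(1, 2)) = Pow(Add(Mul(Add(-175049, 211027), Add(96656, 217228)), -8), Rational(1, 2)) = Pow(Add(Mul(35978, 313884), -8), Rational(1, 2)) = Pow(Add(11292918552, -8), Rational(1, 2)) = Pow(11292918544, Rational(1, 2)) = Mul(4, Pow(705807409, Rational(1, 2)))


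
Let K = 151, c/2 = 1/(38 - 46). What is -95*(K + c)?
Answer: -57285/4 ≈ -14321.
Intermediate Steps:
c = -¼ (c = 2/(38 - 46) = 2/(-8) = 2*(-⅛) = -¼ ≈ -0.25000)
-95*(K + c) = -95*(151 - ¼) = -95*603/4 = -57285/4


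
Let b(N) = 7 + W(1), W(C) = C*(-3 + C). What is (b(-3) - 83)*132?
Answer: -10296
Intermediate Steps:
b(N) = 5 (b(N) = 7 + 1*(-3 + 1) = 7 + 1*(-2) = 7 - 2 = 5)
(b(-3) - 83)*132 = (5 - 83)*132 = -78*132 = -10296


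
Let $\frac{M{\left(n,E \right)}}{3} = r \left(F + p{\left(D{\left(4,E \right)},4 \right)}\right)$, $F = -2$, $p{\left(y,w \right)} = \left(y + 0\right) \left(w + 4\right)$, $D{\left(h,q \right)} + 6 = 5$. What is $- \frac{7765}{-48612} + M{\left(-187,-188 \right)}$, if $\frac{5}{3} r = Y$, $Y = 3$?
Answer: $- \frac{2617283}{48612} \approx -53.84$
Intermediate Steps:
$D{\left(h,q \right)} = -1$ ($D{\left(h,q \right)} = -6 + 5 = -1$)
$r = \frac{9}{5}$ ($r = \frac{3}{5} \cdot 3 = \frac{9}{5} \approx 1.8$)
$p{\left(y,w \right)} = y \left(4 + w\right)$
$M{\left(n,E \right)} = -54$ ($M{\left(n,E \right)} = 3 \frac{9 \left(-2 - \left(4 + 4\right)\right)}{5} = 3 \frac{9 \left(-2 - 8\right)}{5} = 3 \cdot \frac{9}{5} \left(-10\right) = 3 \left(-18\right) = -54$)
$- \frac{7765}{-48612} + M{\left(-187,-188 \right)} = - \frac{7765}{-48612} - 54 = \left(-7765\right) \left(- \frac{1}{48612}\right) - 54 = \frac{7765}{48612} - 54 = - \frac{2617283}{48612}$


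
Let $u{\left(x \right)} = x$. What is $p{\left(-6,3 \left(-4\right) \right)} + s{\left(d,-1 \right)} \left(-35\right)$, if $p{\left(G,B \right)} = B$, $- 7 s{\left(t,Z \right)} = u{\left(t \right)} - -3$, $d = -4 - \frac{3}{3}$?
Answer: $-22$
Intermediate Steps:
$d = -5$ ($d = -4 - 1 = -5$)
$s{\left(t,Z \right)} = - \frac{3}{7} - \frac{t}{7}$ ($s{\left(t,Z \right)} = - \frac{t - -3}{7} = - \frac{t + 3}{7} = - \frac{3 + t}{7} = - \frac{3}{7} - \frac{t}{7}$)
$p{\left(-6,3 \left(-4\right) \right)} + s{\left(d,-1 \right)} \left(-35\right) = 3 \left(-4\right) + \left(- \frac{3}{7} - - \frac{5}{7}\right) \left(-35\right) = -12 + \left(- \frac{3}{7} + \frac{5}{7}\right) \left(-35\right) = -12 + \frac{2}{7} \left(-35\right) = -12 - 10 = -22$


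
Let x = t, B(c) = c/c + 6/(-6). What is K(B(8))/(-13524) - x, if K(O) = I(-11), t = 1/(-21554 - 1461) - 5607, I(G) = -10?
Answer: 872603121847/155627430 ≈ 5607.0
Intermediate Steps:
B(c) = 0 (B(c) = 1 + 6*(-⅙) = 1 - 1 = 0)
t = -129045106/23015 (t = 1/(-23015) - 5607 = -1/23015 - 5607 = -129045106/23015 ≈ -5607.0)
K(O) = -10
x = -129045106/23015 ≈ -5607.0
K(B(8))/(-13524) - x = -10/(-13524) - 1*(-129045106/23015) = -10*(-1/13524) + 129045106/23015 = 5/6762 + 129045106/23015 = 872603121847/155627430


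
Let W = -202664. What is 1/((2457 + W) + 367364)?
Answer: 1/167157 ≈ 5.9824e-6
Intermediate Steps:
1/((2457 + W) + 367364) = 1/((2457 - 202664) + 367364) = 1/(-200207 + 367364) = 1/167157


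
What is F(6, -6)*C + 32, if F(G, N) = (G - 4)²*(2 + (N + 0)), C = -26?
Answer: 448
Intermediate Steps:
F(G, N) = (-4 + G)²*(2 + N)
F(6, -6)*C + 32 = ((-4 + 6)²*(2 - 6))*(-26) + 32 = (2²*(-4))*(-26) + 32 = (4*(-4))*(-26) + 32 = -16*(-26) + 32 = 416 + 32 = 448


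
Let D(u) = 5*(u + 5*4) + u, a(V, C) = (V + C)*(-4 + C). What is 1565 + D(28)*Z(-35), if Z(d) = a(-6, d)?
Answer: 430097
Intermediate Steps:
a(V, C) = (-4 + C)*(C + V) (a(V, C) = (C + V)*(-4 + C) = (-4 + C)*(C + V))
D(u) = 100 + 6*u (D(u) = 5*(u + 20) + u = 5*(20 + u) + u = (100 + 5*u) + u = 100 + 6*u)
Z(d) = 24 + d² - 10*d (Z(d) = d² - 4*d - 4*(-6) + d*(-6) = d² - 4*d + 24 - 6*d = 24 + d² - 10*d)
1565 + D(28)*Z(-35) = 1565 + (100 + 6*28)*(24 + (-35)² - 10*(-35)) = 1565 + (100 + 168)*(24 + 1225 + 350) = 1565 + 268*1599 = 1565 + 428532 = 430097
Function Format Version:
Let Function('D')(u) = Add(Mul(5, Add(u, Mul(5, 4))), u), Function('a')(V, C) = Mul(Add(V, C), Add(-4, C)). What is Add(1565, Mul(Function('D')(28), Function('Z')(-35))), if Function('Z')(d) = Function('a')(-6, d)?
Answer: 430097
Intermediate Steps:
Function('a')(V, C) = Mul(Add(-4, C), Add(C, V)) (Function('a')(V, C) = Mul(Add(C, V), Add(-4, C)) = Mul(Add(-4, C), Add(C, V)))
Function('D')(u) = Add(100, Mul(6, u)) (Function('D')(u) = Add(Mul(5, Add(u, 20)), u) = Add(Mul(5, Add(20, u)), u) = Add(Add(100, Mul(5, u)), u) = Add(100, Mul(6, u)))
Function('Z')(d) = Add(24, Pow(d, 2), Mul(-10, d)) (Function('Z')(d) = Add(Pow(d, 2), Mul(-4, d), Mul(-4, -6), Mul(d, -6)) = Add(Pow(d, 2), Mul(-4, d), 24, Mul(-6, d)) = Add(24, Pow(d, 2), Mul(-10, d)))
Add(1565, Mul(Function('D')(28), Function('Z')(-35))) = Add(1565, Mul(Add(100, Mul(6, 28)), Add(24, Pow(-35, 2), Mul(-10, -35)))) = Add(1565, Mul(Add(100, 168), Add(24, 1225, 350))) = Add(1565, Mul(268, 1599)) = Add(1565, 428532) = 430097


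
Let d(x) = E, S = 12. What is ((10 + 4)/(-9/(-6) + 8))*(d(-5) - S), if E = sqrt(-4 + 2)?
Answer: -336/19 + 28*I*sqrt(2)/19 ≈ -17.684 + 2.0841*I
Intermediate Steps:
E = I*sqrt(2) (E = sqrt(-2) = I*sqrt(2) ≈ 1.4142*I)
d(x) = I*sqrt(2)
((10 + 4)/(-9/(-6) + 8))*(d(-5) - S) = ((10 + 4)/(-9/(-6) + 8))*(I*sqrt(2) - 1*12) = (14/(-9*(-1/6) + 8))*(I*sqrt(2) - 12) = (14/(3/2 + 8))*(-12 + I*sqrt(2)) = (14/(19/2))*(-12 + I*sqrt(2)) = (14*(2/19))*(-12 + I*sqrt(2)) = 28*(-12 + I*sqrt(2))/19 = -336/19 + 28*I*sqrt(2)/19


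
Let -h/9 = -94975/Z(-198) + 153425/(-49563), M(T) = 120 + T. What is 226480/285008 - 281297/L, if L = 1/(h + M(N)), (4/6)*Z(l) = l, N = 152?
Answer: 2347701013613055053/3237174303 ≈ 7.2523e+8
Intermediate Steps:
Z(l) = 3*l/2
h = -517964300/181731 (h = -9*(-94975/((3/2)*(-198)) + 153425/(-49563)) = -9*(-94975/(-297) + 153425*(-1/49563)) = -9*(-94975*(-1/297) - 153425/49563) = -9*(94975/297 - 153425/49563) = -9*517964300/1635579 = -517964300/181731 ≈ -2850.2)
L = -181731/468533468 (L = 1/(-517964300/181731 + (120 + 152)) = 1/(-517964300/181731 + 272) = 1/(-468533468/181731) = -181731/468533468 ≈ -0.00038787)
226480/285008 - 281297/L = 226480/285008 - 281297/(-181731/468533468) = 226480*(1/285008) - 281297*(-468533468/181731) = 14155/17813 + 131797058947996/181731 = 2347701013613055053/3237174303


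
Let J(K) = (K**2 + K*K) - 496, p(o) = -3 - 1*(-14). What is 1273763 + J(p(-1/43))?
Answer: 1273509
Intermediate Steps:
p(o) = 11 (p(o) = -3 + 14 = 11)
J(K) = -496 + 2*K**2 (J(K) = (K**2 + K**2) - 496 = 2*K**2 - 496 = -496 + 2*K**2)
1273763 + J(p(-1/43)) = 1273763 + (-496 + 2*11**2) = 1273763 + (-496 + 2*121) = 1273763 + (-496 + 242) = 1273763 - 254 = 1273509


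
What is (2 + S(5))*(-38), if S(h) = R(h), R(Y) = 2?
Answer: -152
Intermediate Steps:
S(h) = 2
(2 + S(5))*(-38) = (2 + 2)*(-38) = 4*(-38) = -152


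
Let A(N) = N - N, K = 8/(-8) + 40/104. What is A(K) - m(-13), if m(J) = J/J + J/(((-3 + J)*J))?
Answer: -15/16 ≈ -0.93750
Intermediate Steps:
K = -8/13 (K = 8*(-⅛) + 40*(1/104) = -1 + 5/13 = -8/13 ≈ -0.61539)
m(J) = 1 + 1/(-3 + J) (m(J) = 1 + J/((J*(-3 + J))) = 1 + J*(1/(J*(-3 + J))) = 1 + 1/(-3 + J))
A(N) = 0
A(K) - m(-13) = 0 - (-2 - 13)/(-3 - 13) = 0 - (-15)/(-16) = 0 - (-1)*(-15)/16 = 0 - 1*15/16 = 0 - 15/16 = -15/16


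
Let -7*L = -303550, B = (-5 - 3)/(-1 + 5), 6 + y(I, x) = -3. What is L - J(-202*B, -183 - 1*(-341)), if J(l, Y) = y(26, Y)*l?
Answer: 329002/7 ≈ 47000.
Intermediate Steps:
y(I, x) = -9 (y(I, x) = -6 - 3 = -9)
B = -2 (B = -8/4 = -8*¼ = -2)
L = 303550/7 (L = -⅐*(-303550) = 303550/7 ≈ 43364.)
J(l, Y) = -9*l
L - J(-202*B, -183 - 1*(-341)) = 303550/7 - (-9)*(-202*(-2)) = 303550/7 - (-9)*404 = 303550/7 - 1*(-3636) = 303550/7 + 3636 = 329002/7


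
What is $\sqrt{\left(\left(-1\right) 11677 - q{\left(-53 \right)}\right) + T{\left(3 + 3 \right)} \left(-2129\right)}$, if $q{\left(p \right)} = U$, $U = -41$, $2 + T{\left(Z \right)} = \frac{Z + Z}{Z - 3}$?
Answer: $3 i \sqrt{1766} \approx 126.07 i$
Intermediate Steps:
$T{\left(Z \right)} = -2 + \frac{2 Z}{-3 + Z}$ ($T{\left(Z \right)} = -2 + \frac{Z + Z}{Z - 3} = -2 + \frac{2 Z}{-3 + Z}$)
$q{\left(p \right)} = -41$
$\sqrt{\left(\left(-1\right) 11677 - q{\left(-53 \right)}\right) + T{\left(3 + 3 \right)} \left(-2129\right)} = \sqrt{\left(\left(-1\right) 11677 - -41\right) + \frac{6}{-3 + \left(3 + 3\right)} \left(-2129\right)} = \sqrt{\left(-11677 + 41\right) + \frac{6}{-3 + 6} \left(-2129\right)} = \sqrt{-11636 + \frac{6}{3} \left(-2129\right)} = \sqrt{-11636 + 6 \cdot \frac{1}{3} \left(-2129\right)} = \sqrt{-11636 + 2 \left(-2129\right)} = \sqrt{-11636 - 4258} = \sqrt{-15894} = 3 i \sqrt{1766}$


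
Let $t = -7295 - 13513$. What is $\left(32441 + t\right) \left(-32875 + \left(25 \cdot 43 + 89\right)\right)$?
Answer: $-368894063$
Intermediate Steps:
$t = -20808$ ($t = -7295 - 13513 = -20808$)
$\left(32441 + t\right) \left(-32875 + \left(25 \cdot 43 + 89\right)\right) = \left(32441 - 20808\right) \left(-32875 + \left(25 \cdot 43 + 89\right)\right) = 11633 \left(-32875 + \left(1075 + 89\right)\right) = 11633 \left(-32875 + 1164\right) = 11633 \left(-31711\right) = -368894063$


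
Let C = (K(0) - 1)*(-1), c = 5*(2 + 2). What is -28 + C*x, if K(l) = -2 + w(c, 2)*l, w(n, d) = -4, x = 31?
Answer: 65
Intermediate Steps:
c = 20 (c = 5*4 = 20)
K(l) = -2 - 4*l
C = 3 (C = ((-2 - 4*0) - 1)*(-1) = ((-2 + 0) - 1)*(-1) = (-2 - 1)*(-1) = -3*(-1) = 3)
-28 + C*x = -28 + 3*31 = -28 + 93 = 65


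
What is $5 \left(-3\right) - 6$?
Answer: $-21$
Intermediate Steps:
$5 \left(-3\right) - 6 = -15 - 6 = -21$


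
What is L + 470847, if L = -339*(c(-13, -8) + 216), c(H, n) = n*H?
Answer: 362367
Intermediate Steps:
c(H, n) = H*n
L = -108480 (L = -339*(-13*(-8) + 216) = -339*(104 + 216) = -339*320 = -108480)
L + 470847 = -108480 + 470847 = 362367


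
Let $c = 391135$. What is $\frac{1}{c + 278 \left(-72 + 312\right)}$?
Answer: $\frac{1}{457855} \approx 2.1841 \cdot 10^{-6}$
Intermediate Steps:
$\frac{1}{c + 278 \left(-72 + 312\right)} = \frac{1}{391135 + 278 \left(-72 + 312\right)} = \frac{1}{391135 + 278 \cdot 240} = \frac{1}{391135 + 66720} = \frac{1}{457855}$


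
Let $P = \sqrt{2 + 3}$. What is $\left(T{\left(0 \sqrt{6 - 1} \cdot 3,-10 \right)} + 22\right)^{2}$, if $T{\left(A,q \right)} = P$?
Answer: $\left(22 + \sqrt{5}\right)^{2} \approx 587.39$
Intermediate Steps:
$P = \sqrt{5} \approx 2.2361$
$T{\left(A,q \right)} = \sqrt{5}$
$\left(T{\left(0 \sqrt{6 - 1} \cdot 3,-10 \right)} + 22\right)^{2} = \left(\sqrt{5} + 22\right)^{2} = \left(22 + \sqrt{5}\right)^{2}$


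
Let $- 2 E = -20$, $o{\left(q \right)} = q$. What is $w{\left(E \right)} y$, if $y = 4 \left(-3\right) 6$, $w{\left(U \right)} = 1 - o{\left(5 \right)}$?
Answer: $288$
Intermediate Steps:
$E = 10$ ($E = \left(- \frac{1}{2}\right) \left(-20\right) = 10$)
$w{\left(U \right)} = -4$ ($w{\left(U \right)} = 1 - 5 = -4$)
$y = -72$ ($y = \left(-12\right) 6 = -72$)
$w{\left(E \right)} y = \left(-4\right) \left(-72\right) = 288$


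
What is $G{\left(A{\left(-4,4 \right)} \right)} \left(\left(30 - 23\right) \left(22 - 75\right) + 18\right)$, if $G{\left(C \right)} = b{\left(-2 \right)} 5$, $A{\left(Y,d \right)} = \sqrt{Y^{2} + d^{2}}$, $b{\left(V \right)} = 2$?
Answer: $-3530$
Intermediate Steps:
$G{\left(C \right)} = 10$ ($G{\left(C \right)} = 2 \cdot 5 = 10$)
$G{\left(A{\left(-4,4 \right)} \right)} \left(\left(30 - 23\right) \left(22 - 75\right) + 18\right) = 10 \left(\left(30 - 23\right) \left(22 - 75\right) + 18\right) = 10 \left(7 \left(-53\right) + 18\right) = 10 \left(-371 + 18\right) = 10 \left(-353\right) = -3530$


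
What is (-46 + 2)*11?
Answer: -484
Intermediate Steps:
(-46 + 2)*11 = -44*11 = -484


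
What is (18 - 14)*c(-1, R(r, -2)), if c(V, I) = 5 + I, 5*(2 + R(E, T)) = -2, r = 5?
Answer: 52/5 ≈ 10.400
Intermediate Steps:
R(E, T) = -12/5 (R(E, T) = -2 + (⅕)*(-2) = -2 - ⅖ = -12/5)
(18 - 14)*c(-1, R(r, -2)) = (18 - 14)*(5 - 12/5) = 4*(13/5) = 52/5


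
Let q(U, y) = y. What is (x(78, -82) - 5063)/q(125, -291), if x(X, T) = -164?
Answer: 5227/291 ≈ 17.962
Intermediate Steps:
(x(78, -82) - 5063)/q(125, -291) = (-164 - 5063)/(-291) = -5227*(-1/291) = 5227/291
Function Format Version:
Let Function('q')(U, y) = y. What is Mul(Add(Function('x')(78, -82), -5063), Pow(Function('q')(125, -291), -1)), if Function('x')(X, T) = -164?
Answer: Rational(5227, 291) ≈ 17.962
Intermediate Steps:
Mul(Add(Function('x')(78, -82), -5063), Pow(Function('q')(125, -291), -1)) = Mul(Add(-164, -5063), Pow(-291, -1)) = Mul(-5227, Rational(-1, 291)) = Rational(5227, 291)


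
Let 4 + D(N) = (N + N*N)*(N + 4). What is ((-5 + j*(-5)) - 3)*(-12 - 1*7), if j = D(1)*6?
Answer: 3572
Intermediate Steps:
D(N) = -4 + (4 + N)*(N + N²) (D(N) = -4 + (N + N*N)*(N + 4) = -4 + (N + N²)*(4 + N) = -4 + (4 + N)*(N + N²))
j = 36 (j = (-4 + 1³ + 4*1 + 5*1²)*6 = (-4 + 1 + 4 + 5*1)*6 = (-4 + 1 + 4 + 5)*6 = 6*6 = 36)
((-5 + j*(-5)) - 3)*(-12 - 1*7) = ((-5 + 36*(-5)) - 3)*(-12 - 1*7) = ((-5 - 180) - 3)*(-12 - 7) = (-185 - 3)*(-19) = -188*(-19) = 3572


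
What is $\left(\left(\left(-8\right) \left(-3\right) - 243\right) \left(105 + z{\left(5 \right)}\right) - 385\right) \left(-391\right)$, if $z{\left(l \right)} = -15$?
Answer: $7857145$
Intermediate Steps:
$\left(\left(\left(-8\right) \left(-3\right) - 243\right) \left(105 + z{\left(5 \right)}\right) - 385\right) \left(-391\right) = \left(\left(\left(-8\right) \left(-3\right) - 243\right) \left(105 - 15\right) - 385\right) \left(-391\right) = \left(\left(24 - 243\right) 90 - 385\right) \left(-391\right) = \left(\left(-219\right) 90 - 385\right) \left(-391\right) = \left(-19710 - 385\right) \left(-391\right) = \left(-20095\right) \left(-391\right) = 7857145$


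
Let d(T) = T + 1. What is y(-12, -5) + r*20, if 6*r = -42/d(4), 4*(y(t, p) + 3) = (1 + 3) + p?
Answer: -125/4 ≈ -31.250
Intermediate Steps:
y(t, p) = -2 + p/4 (y(t, p) = -3 + ((1 + 3) + p)/4 = -3 + (4 + p)/4 = -3 + (1 + p/4) = -2 + p/4)
d(T) = 1 + T
r = -7/5 (r = (-42/(1 + 4))/6 = (-42/5)/6 = (-42*⅕)/6 = (⅙)*(-42/5) = -7/5 ≈ -1.4000)
y(-12, -5) + r*20 = (-2 + (¼)*(-5)) - 7/5*20 = (-2 - 5/4) - 28 = -13/4 - 28 = -125/4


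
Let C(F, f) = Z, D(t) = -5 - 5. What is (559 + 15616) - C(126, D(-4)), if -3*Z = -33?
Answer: 16164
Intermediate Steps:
D(t) = -10
Z = 11 (Z = -⅓*(-33) = 11)
C(F, f) = 11
(559 + 15616) - C(126, D(-4)) = (559 + 15616) - 1*11 = 16175 - 11 = 16164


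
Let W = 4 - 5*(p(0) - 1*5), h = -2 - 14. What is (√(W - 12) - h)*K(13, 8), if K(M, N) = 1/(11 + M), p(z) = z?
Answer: ⅔ + √17/24 ≈ 0.83846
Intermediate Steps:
h = -16
W = 29 (W = 4 - 5*(0 - 1*5) = 4 - 5*(0 - 5) = 4 - 5*(-5) = 4 + 25 = 29)
(√(W - 12) - h)*K(13, 8) = (√(29 - 12) - 1*(-16))/(11 + 13) = (√17 + 16)/24 = (16 + √17)*(1/24) = ⅔ + √17/24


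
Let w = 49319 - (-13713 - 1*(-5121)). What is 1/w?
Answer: 1/57911 ≈ 1.7268e-5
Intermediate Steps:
w = 57911 (w = 49319 - (-13713 + 5121) = 49319 - 1*(-8592) = 49319 + 8592 = 57911)
1/w = 1/57911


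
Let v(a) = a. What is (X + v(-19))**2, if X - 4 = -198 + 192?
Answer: 441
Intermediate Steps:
X = -2 (X = 4 + (-198 + 192) = 4 - 6 = -2)
(X + v(-19))**2 = (-2 - 19)**2 = (-21)**2 = 441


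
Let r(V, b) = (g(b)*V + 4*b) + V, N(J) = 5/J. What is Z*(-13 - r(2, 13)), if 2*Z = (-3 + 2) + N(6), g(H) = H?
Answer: 31/4 ≈ 7.7500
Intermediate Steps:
r(V, b) = V + 4*b + V*b (r(V, b) = (b*V + 4*b) + V = (V*b + 4*b) + V = (4*b + V*b) + V = V + 4*b + V*b)
Z = -1/12 (Z = ((-3 + 2) + 5/6)/2 = (-1 + 5*(⅙))/2 = (-1 + ⅚)/2 = (½)*(-⅙) = -1/12 ≈ -0.083333)
Z*(-13 - r(2, 13)) = -(-13 - (2 + 4*13 + 2*13))/12 = -(-13 - (2 + 52 + 26))/12 = -(-13 - 1*80)/12 = -(-13 - 80)/12 = -1/12*(-93) = 31/4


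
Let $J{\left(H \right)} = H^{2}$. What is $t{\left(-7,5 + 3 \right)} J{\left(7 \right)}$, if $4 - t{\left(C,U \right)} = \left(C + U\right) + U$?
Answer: $-245$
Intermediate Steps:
$t{\left(C,U \right)} = 4 - C - 2 U$ ($t{\left(C,U \right)} = 4 - \left(\left(C + U\right) + U\right) = 4 - \left(C + 2 U\right) = 4 - C - 2 U$)
$t{\left(-7,5 + 3 \right)} J{\left(7 \right)} = \left(4 - -7 - 2 \left(5 + 3\right)\right) 7^{2} = \left(4 + 7 - 16\right) 49 = \left(-5\right) 49 = -245$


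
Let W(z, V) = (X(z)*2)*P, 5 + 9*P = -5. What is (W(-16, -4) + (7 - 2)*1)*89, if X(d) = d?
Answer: 32485/9 ≈ 3609.4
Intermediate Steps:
P = -10/9 (P = -5/9 + (⅑)*(-5) = -5/9 - 5/9 = -10/9 ≈ -1.1111)
W(z, V) = -20*z/9 (W(z, V) = (z*2)*(-10/9) = (2*z)*(-10/9) = -20*z/9)
(W(-16, -4) + (7 - 2)*1)*89 = (-20/9*(-16) + (7 - 2)*1)*89 = (320/9 + 5*1)*89 = (320/9 + 5)*89 = (365/9)*89 = 32485/9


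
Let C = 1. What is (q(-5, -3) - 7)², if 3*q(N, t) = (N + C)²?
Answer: 25/9 ≈ 2.7778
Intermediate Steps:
q(N, t) = (1 + N)²/3 (q(N, t) = (N + 1)²/3 = (1 + N)²/3)
(q(-5, -3) - 7)² = ((1 - 5)²/3 - 7)² = ((⅓)*(-4)² - 7)² = ((⅓)*16 - 7)² = (16/3 - 7)² = (-5/3)² = 25/9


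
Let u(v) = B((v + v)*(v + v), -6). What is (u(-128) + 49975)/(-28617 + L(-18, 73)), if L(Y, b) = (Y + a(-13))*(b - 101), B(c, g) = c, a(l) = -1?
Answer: -115511/28085 ≈ -4.1129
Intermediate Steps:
u(v) = 4*v² (u(v) = (v + v)*(v + v) = (2*v)*(2*v) = 4*v²)
L(Y, b) = (-1 + Y)*(-101 + b) (L(Y, b) = (Y - 1)*(b - 101) = (-1 + Y)*(-101 + b))
(u(-128) + 49975)/(-28617 + L(-18, 73)) = (4*(-128)² + 49975)/(-28617 + (101 - 1*73 - 101*(-18) - 18*73)) = (4*16384 + 49975)/(-28617 + (101 - 73 + 1818 - 1314)) = (65536 + 49975)/(-28617 + 532) = 115511/(-28085) = 115511*(-1/28085) = -115511/28085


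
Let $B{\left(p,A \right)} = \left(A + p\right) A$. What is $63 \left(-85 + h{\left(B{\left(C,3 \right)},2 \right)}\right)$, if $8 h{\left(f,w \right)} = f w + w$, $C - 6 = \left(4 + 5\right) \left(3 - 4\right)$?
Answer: $- \frac{21357}{4} \approx -5339.3$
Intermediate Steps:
$C = -3$ ($C = 6 + \left(4 + 5\right) \left(3 - 4\right) = 6 + 9 \left(-1\right) = 6 - 9 = -3$)
$B{\left(p,A \right)} = A \left(A + p\right)$
$h{\left(f,w \right)} = \frac{w}{8} + \frac{f w}{8}$ ($h{\left(f,w \right)} = \frac{f w + w}{8} = \frac{w + f w}{8} = \frac{w}{8} + \frac{f w}{8}$)
$63 \left(-85 + h{\left(B{\left(C,3 \right)},2 \right)}\right) = 63 \left(-85 + \frac{1}{8} \cdot 2 \left(1 + 3 \left(3 - 3\right)\right)\right) = 63 \left(-85 + \frac{1}{8} \cdot 2 \left(1 + 3 \cdot 0\right)\right) = 63 \left(-85 + \frac{1}{8} \cdot 2 \left(1 + 0\right)\right) = 63 \left(-85 + \frac{1}{8} \cdot 2 \cdot 1\right) = 63 \left(-85 + \frac{1}{4}\right) = 63 \left(- \frac{339}{4}\right) = - \frac{21357}{4}$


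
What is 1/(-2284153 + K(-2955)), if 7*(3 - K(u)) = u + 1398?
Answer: -7/15987493 ≈ -4.3784e-7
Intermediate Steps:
K(u) = -1377/7 - u/7 (K(u) = 3 - (u + 1398)/7 = 3 - (1398 + u)/7 = 3 + (-1398/7 - u/7) = -1377/7 - u/7)
1/(-2284153 + K(-2955)) = 1/(-2284153 + (-1377/7 - ⅐*(-2955))) = 1/(-2284153 + (-1377/7 + 2955/7)) = 1/(-2284153 + 1578/7) = 1/(-15987493/7) = -7/15987493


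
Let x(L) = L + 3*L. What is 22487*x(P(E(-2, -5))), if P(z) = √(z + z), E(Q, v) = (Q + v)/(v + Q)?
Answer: 89948*√2 ≈ 1.2721e+5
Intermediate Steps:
E(Q, v) = 1 (E(Q, v) = (Q + v)/(Q + v) = 1)
P(z) = √2*√z (P(z) = √(2*z) = √2*√z)
x(L) = 4*L
22487*x(P(E(-2, -5))) = 22487*(4*(√2*√1)) = 22487*(4*(√2*1)) = 22487*(4*√2) = 89948*√2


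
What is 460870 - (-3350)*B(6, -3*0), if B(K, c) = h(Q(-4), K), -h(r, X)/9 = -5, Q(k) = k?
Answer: 611620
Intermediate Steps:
h(r, X) = 45 (h(r, X) = -9*(-5) = 45)
B(K, c) = 45
460870 - (-3350)*B(6, -3*0) = 460870 - (-3350)*45 = 460870 - 1*(-150750) = 460870 + 150750 = 611620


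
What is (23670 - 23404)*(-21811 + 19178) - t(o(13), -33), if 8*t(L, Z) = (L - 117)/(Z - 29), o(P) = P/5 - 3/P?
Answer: -22580194171/32240 ≈ -7.0038e+5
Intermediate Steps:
o(P) = -3/P + P/5 (o(P) = P*(⅕) - 3/P = P/5 - 3/P = -3/P + P/5)
t(L, Z) = (-117 + L)/(8*(-29 + Z)) (t(L, Z) = ((L - 117)/(Z - 29))/8 = ((-117 + L)/(-29 + Z))/8 = (-117 + L)/(8*(-29 + Z)))
(23670 - 23404)*(-21811 + 19178) - t(o(13), -33) = (23670 - 23404)*(-21811 + 19178) - (-117 + (-3/13 + (⅕)*13))/(8*(-29 - 33)) = 266*(-2633) - (-117 + (-3*1/13 + 13/5))/(8*(-62)) = -700378 - (-1)*(-117 + (-3/13 + 13/5))/(8*62) = -700378 - (-1)*(-117 + 154/65)/(8*62) = -700378 - (-1)*(-7451)/(8*62*65) = -700378 - 1*7451/32240 = -700378 - 7451/32240 = -22580194171/32240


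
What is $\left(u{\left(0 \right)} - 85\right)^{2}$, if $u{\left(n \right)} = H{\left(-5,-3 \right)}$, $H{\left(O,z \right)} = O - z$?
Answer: $7569$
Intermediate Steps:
$u{\left(n \right)} = -2$ ($u{\left(n \right)} = -5 - -3 = -5 + 3 = -2$)
$\left(u{\left(0 \right)} - 85\right)^{2} = \left(-2 - 85\right)^{2} = \left(-87\right)^{2} = 7569$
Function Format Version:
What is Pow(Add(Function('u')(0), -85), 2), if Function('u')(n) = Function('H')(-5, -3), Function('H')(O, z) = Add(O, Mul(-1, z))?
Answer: 7569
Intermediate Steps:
Function('u')(n) = -2 (Function('u')(n) = Add(-5, Mul(-1, -3)) = Add(-5, 3) = -2)
Pow(Add(Function('u')(0), -85), 2) = Pow(Add(-2, -85), 2) = Pow(-87, 2) = 7569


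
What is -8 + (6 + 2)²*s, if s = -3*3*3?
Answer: -1736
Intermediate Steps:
s = -27 (s = -9*3 = -27)
-8 + (6 + 2)²*s = -8 + (6 + 2)²*(-27) = -8 + 8²*(-27) = -8 + 64*(-27) = -8 - 1728 = -1736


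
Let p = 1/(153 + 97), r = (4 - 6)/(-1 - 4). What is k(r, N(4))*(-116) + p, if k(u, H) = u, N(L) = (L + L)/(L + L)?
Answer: -11599/250 ≈ -46.396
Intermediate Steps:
N(L) = 1 (N(L) = (2*L)/((2*L)) = (2*L)*(1/(2*L)) = 1)
r = ⅖ (r = -2/(-5) = -2*(-⅕) = ⅖ ≈ 0.40000)
p = 1/250 ≈ 0.0040000
k(r, N(4))*(-116) + p = (⅖)*(-116) + 1/250 = -232/5 + 1/250 = -11599/250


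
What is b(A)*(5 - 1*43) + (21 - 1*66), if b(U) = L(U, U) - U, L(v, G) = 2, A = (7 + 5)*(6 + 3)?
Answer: 3983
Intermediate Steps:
A = 108 (A = 12*9 = 108)
b(U) = 2 - U
b(A)*(5 - 1*43) + (21 - 1*66) = (2 - 1*108)*(5 - 1*43) + (21 - 1*66) = (2 - 108)*(5 - 43) + (21 - 66) = -106*(-38) - 45 = 4028 - 45 = 3983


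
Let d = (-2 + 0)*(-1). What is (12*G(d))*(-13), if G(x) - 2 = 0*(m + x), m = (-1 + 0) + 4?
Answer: -312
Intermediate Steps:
m = 3 (m = -1 + 4 = 3)
d = 2 (d = -2*(-1) = 2)
G(x) = 2 (G(x) = 2 + 0*(3 + x) = 2 + 0 = 2)
(12*G(d))*(-13) = (12*2)*(-13) = 24*(-13) = -312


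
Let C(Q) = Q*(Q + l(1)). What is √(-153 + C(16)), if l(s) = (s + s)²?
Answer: √167 ≈ 12.923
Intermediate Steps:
l(s) = 4*s² (l(s) = (2*s)² = 4*s²)
C(Q) = Q*(4 + Q) (C(Q) = Q*(Q + 4*1²) = Q*(Q + 4*1) = Q*(Q + 4) = Q*(4 + Q))
√(-153 + C(16)) = √(-153 + 16*(4 + 16)) = √(-153 + 16*20) = √(-153 + 320) = √167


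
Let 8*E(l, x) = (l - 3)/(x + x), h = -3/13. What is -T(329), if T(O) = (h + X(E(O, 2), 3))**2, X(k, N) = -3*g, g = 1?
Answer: -1764/169 ≈ -10.438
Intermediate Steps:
h = -3/13 (h = -3*1/13 = -3/13 ≈ -0.23077)
E(l, x) = (-3 + l)/(16*x) (E(l, x) = ((l - 3)/(x + x))/8 = ((-3 + l)/((2*x)))/8 = ((-3 + l)*(1/(2*x)))/8 = ((-3 + l)/(2*x))/8 = (-3 + l)/(16*x))
X(k, N) = -3 (X(k, N) = -3*1 = -3)
T(O) = 1764/169 (T(O) = (-3/13 - 3)**2 = (-42/13)**2 = 1764/169)
-T(329) = -1*1764/169 = -1764/169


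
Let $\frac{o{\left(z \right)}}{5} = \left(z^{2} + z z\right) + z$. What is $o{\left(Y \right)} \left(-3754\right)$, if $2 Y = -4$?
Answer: $-112620$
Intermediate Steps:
$Y = -2$ ($Y = \frac{1}{2} \left(-4\right) = -2$)
$o{\left(z \right)} = 5 z + 10 z^{2}$ ($o{\left(z \right)} = 5 \left(\left(z^{2} + z z\right) + z\right) = 5 \left(\left(z^{2} + z^{2}\right) + z\right) = 5 \left(2 z^{2} + z\right) = 5 \left(z + 2 z^{2}\right) = 5 z + 10 z^{2}$)
$o{\left(Y \right)} \left(-3754\right) = 5 \left(-2\right) \left(1 + 2 \left(-2\right)\right) \left(-3754\right) = 5 \left(-2\right) \left(1 - 4\right) \left(-3754\right) = 5 \left(-2\right) \left(-3\right) \left(-3754\right) = 30 \left(-3754\right) = -112620$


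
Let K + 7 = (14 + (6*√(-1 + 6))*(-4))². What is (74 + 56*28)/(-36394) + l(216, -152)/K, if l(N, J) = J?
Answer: -1596414733/14478424853 - 34048*√5/2386947 ≈ -0.14216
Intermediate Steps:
K = -7 + (14 - 24*√5)² (K = -7 + (14 + (6*√(-1 + 6))*(-4))² = -7 + (14 + (6*√5)*(-4))² = -7 + (14 - 24*√5)² ≈ 1566.4)
(74 + 56*28)/(-36394) + l(216, -152)/K = (74 + 56*28)/(-36394) - 152/(3069 - 672*√5) = (74 + 1568)*(-1/36394) - 152/(3069 - 672*√5) = 1642*(-1/36394) - 152/(3069 - 672*√5) = -821/18197 - 152/(3069 - 672*√5)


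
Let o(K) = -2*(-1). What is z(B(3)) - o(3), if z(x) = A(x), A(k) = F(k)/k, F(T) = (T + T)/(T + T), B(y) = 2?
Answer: -3/2 ≈ -1.5000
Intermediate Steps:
o(K) = 2
F(T) = 1 (F(T) = (2*T)/((2*T)) = (2*T)*(1/(2*T)) = 1)
A(k) = 1/k
z(x) = 1/x
z(B(3)) - o(3) = 1/2 - 1*2 = ½ - 2 = -3/2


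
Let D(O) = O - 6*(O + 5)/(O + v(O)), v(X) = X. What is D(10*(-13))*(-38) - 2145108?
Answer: -27820759/13 ≈ -2.1401e+6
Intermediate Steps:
D(O) = O - 3*(5 + O)/O (D(O) = O - 6*(O + 5)/(O + O) = O - 6*(5 + O)/(2*O) = O - 6*(5 + O)*1/(2*O) = O - 3*(5 + O)/O)
D(10*(-13))*(-38) - 2145108 = (-3 + 10*(-13) - 15/(10*(-13)))*(-38) - 2145108 = (-3 - 130 - 15/(-130))*(-38) - 2145108 = (-3 - 130 - 15*(-1/130))*(-38) - 2145108 = (-3 - 130 + 3/26)*(-38) - 2145108 = -3455/26*(-38) - 2145108 = 65645/13 - 2145108 = -27820759/13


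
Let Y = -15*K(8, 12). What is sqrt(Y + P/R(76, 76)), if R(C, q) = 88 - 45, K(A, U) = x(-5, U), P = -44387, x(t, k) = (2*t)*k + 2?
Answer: sqrt(1364089)/43 ≈ 27.161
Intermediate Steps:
x(t, k) = 2 + 2*k*t (x(t, k) = 2*k*t + 2 = 2 + 2*k*t)
K(A, U) = 2 - 10*U (K(A, U) = 2 + 2*U*(-5) = 2 - 10*U)
R(C, q) = 43
Y = 1770 (Y = -15*(2 - 10*12) = -15*(2 - 120) = -15*(-118) = 1770)
sqrt(Y + P/R(76, 76)) = sqrt(1770 - 44387/43) = sqrt(31723/43) = sqrt(1364089)/43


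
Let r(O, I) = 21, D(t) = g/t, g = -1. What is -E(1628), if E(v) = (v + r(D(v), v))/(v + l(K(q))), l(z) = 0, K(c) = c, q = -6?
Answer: -1649/1628 ≈ -1.0129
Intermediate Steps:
D(t) = -1/t
E(v) = (21 + v)/v (E(v) = (v + 21)/(v + 0) = (21 + v)/v)
-E(1628) = -(21 + 1628)/1628 = -1649/1628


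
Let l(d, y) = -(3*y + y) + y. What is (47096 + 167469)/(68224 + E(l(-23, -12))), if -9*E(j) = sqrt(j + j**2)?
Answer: 32936585760/10472656859 + 643695*sqrt(37)/20945313718 ≈ 3.1452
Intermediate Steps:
l(d, y) = -3*y (l(d, y) = -4*y + y = -3*y)
E(j) = -sqrt(j + j**2)/9
(47096 + 167469)/(68224 + E(l(-23, -12))) = (47096 + 167469)/(68224 - 6*sqrt(1 - 3*(-12))/9) = 214565/(68224 - 6*sqrt(1 + 36)/9) = 214565/(68224 - 6*sqrt(37)/9) = 214565/(68224 - 2*sqrt(37)/3)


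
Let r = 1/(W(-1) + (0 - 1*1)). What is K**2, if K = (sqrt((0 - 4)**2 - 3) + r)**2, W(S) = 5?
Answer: 44513/256 + 209*sqrt(13)/16 ≈ 220.98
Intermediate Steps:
r = 1/4 (r = 1/(5 + (0 - 1*1)) = 1/(5 + (0 - 1)) = 1/(5 - 1) = 1/4 ≈ 0.25000)
K = (1/4 + sqrt(13))**2 (K = (sqrt((0 - 4)**2 - 3) + 1/4)**2 = (sqrt((-4)**2 - 3) + 1/4)**2 = (sqrt(16 - 3) + 1/4)**2 = (sqrt(13) + 1/4)**2 = (1/4 + sqrt(13))**2 ≈ 14.865)
K**2 = (209/16 + sqrt(13)/2)**2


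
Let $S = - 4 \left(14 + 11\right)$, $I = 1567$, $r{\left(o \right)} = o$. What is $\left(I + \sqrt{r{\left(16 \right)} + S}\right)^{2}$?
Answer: $2455405 + 6268 i \sqrt{21} \approx 2.4554 \cdot 10^{6} + 28724.0 i$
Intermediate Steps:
$S = -100$ ($S = \left(-4\right) 25 = -100$)
$\left(I + \sqrt{r{\left(16 \right)} + S}\right)^{2} = \left(1567 + \sqrt{16 - 100}\right)^{2} = \left(1567 + \sqrt{-84}\right)^{2} = \left(1567 + 2 i \sqrt{21}\right)^{2}$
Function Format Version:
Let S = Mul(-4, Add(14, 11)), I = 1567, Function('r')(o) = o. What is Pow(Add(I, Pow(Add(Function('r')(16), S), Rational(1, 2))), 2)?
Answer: Add(2455405, Mul(6268, I, Pow(21, Rational(1, 2)))) ≈ Add(2.4554e+6, Mul(28724., I))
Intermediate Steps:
S = -100 (S = Mul(-4, 25) = -100)
Pow(Add(I, Pow(Add(Function('r')(16), S), Rational(1, 2))), 2) = Pow(Add(1567, Pow(Add(16, -100), Rational(1, 2))), 2) = Pow(Add(1567, Pow(-84, Rational(1, 2))), 2) = Pow(Add(1567, Mul(2, I, Pow(21, Rational(1, 2)))), 2)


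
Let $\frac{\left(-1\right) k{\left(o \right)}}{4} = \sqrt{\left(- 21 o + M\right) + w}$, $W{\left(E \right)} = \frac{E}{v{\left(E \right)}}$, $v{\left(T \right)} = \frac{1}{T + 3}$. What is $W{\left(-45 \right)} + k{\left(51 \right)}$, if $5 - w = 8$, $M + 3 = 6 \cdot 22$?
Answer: $1890 - 12 i \sqrt{105} \approx 1890.0 - 122.96 i$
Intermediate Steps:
$M = 129$ ($M = -3 + 6 \cdot 22 = -3 + 132 = 129$)
$w = -3$ ($w = 5 - 8 = -3$)
$v{\left(T \right)} = \frac{1}{3 + T}$
$W{\left(E \right)} = E \left(3 + E\right)$ ($W{\left(E \right)} = \frac{E}{\frac{1}{3 + E}} = E \left(3 + E\right)$)
$k{\left(o \right)} = - 4 \sqrt{126 - 21 o}$ ($k{\left(o \right)} = - 4 \sqrt{\left(- 21 o + 129\right) - 3} = - 4 \sqrt{\left(129 - 21 o\right) - 3} = - 4 \sqrt{126 - 21 o}$)
$W{\left(-45 \right)} + k{\left(51 \right)} = - 45 \left(3 - 45\right) - 4 \sqrt{126 - 1071} = \left(-45\right) \left(-42\right) - 4 \sqrt{126 - 1071} = 1890 - 4 \sqrt{-945} = 1890 - 4 \cdot 3 i \sqrt{105} = 1890 - 12 i \sqrt{105}$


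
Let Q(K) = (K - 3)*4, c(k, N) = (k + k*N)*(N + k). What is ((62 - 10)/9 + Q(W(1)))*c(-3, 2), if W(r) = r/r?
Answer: -20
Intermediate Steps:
W(r) = 1
c(k, N) = (N + k)*(k + N*k) (c(k, N) = (k + N*k)*(N + k) = (N + k)*(k + N*k))
Q(K) = -12 + 4*K (Q(K) = (-3 + K)*4 = -12 + 4*K)
((62 - 10)/9 + Q(W(1)))*c(-3, 2) = ((62 - 10)/9 + (-12 + 4*1))*(-3*(2 - 3 + 2**2 + 2*(-3))) = (52*(1/9) + (-12 + 4))*(-3*(2 - 3 + 4 - 6)) = (52/9 - 8)*(-3*(-3)) = -20/9*9 = -20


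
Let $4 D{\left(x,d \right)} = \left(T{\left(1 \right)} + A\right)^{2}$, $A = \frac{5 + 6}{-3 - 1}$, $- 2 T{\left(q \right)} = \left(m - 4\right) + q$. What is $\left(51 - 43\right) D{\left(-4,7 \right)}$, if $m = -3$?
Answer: $\frac{1}{8} \approx 0.125$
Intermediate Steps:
$T{\left(q \right)} = \frac{7}{2} - \frac{q}{2}$ ($T{\left(q \right)} = - \frac{\left(-3 - 4\right) + q}{2} = - \frac{-7 + q}{2} = \frac{7}{2} - \frac{q}{2}$)
$A = - \frac{11}{4}$ ($A = \frac{11}{-4} = 11 \left(- \frac{1}{4}\right) = - \frac{11}{4} \approx -2.75$)
$D{\left(x,d \right)} = \frac{1}{64}$ ($D{\left(x,d \right)} = \frac{\left(\left(\frac{7}{2} - \frac{1}{2}\right) - \frac{11}{4}\right)^{2}}{4} = \frac{\left(3 - \frac{11}{4}\right)^{2}}{4} = \frac{1}{4 \cdot 16} = \frac{1}{4} \cdot \frac{1}{16} = \frac{1}{64}$)
$\left(51 - 43\right) D{\left(-4,7 \right)} = \left(51 - 43\right) \frac{1}{64} = 8 \cdot \frac{1}{64} = \frac{1}{8}$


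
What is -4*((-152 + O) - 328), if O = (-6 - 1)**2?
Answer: 1724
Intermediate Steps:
O = 49 (O = (-7)**2 = 49)
-4*((-152 + O) - 328) = -4*((-152 + 49) - 328) = -4*(-103 - 328) = -4*(-431) = 1724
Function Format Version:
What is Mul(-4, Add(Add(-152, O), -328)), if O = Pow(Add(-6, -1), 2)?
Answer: 1724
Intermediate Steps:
O = 49 (O = Pow(-7, 2) = 49)
Mul(-4, Add(Add(-152, O), -328)) = Mul(-4, Add(Add(-152, 49), -328)) = Mul(-4, Add(-103, -328)) = Mul(-4, -431) = 1724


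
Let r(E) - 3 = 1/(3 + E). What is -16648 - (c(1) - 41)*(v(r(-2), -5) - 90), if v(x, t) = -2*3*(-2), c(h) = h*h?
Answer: -19768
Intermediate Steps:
c(h) = h**2
r(E) = 3 + 1/(3 + E)
v(x, t) = 12 (v(x, t) = -6*(-2) = 12)
-16648 - (c(1) - 41)*(v(r(-2), -5) - 90) = -16648 - (1**2 - 41)*(12 - 90) = -16648 - (1 - 41)*(-78) = -16648 - (-40)*(-78) = -16648 - 1*3120 = -16648 - 3120 = -19768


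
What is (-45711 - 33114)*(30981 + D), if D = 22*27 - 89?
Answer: -2481883950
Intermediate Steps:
D = 505 (D = 594 - 89 = 505)
(-45711 - 33114)*(30981 + D) = (-45711 - 33114)*(30981 + 505) = -78825*31486 = -2481883950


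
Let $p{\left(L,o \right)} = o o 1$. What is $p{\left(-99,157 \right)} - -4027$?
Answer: $28676$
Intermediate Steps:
$p{\left(L,o \right)} = o^{2}$ ($p{\left(L,o \right)} = o^{2} \cdot 1 = o^{2}$)
$p{\left(-99,157 \right)} - -4027 = 157^{2} - -4027 = 24649 + 4027 = 28676$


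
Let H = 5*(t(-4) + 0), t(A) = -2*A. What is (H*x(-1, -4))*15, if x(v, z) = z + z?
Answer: -4800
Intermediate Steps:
x(v, z) = 2*z
H = 40 (H = 5*(-2*(-4) + 0) = 5*(8 + 0) = 5*8 = 40)
(H*x(-1, -4))*15 = (40*(2*(-4)))*15 = (40*(-8))*15 = -320*15 = -4800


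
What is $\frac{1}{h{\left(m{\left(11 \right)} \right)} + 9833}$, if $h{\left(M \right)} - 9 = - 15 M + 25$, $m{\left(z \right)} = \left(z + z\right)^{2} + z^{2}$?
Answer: $\frac{1}{792} \approx 0.0012626$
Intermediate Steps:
$m{\left(z \right)} = 5 z^{2}$ ($m{\left(z \right)} = \left(2 z\right)^{2} + z^{2} = 4 z^{2} + z^{2} = 5 z^{2}$)
$h{\left(M \right)} = 34 - 15 M$ ($h{\left(M \right)} = 9 - \left(-25 + 15 M\right) = 34 - 15 M$)
$\frac{1}{h{\left(m{\left(11 \right)} \right)} + 9833} = \frac{1}{\left(34 - 15 \cdot 5 \cdot 11^{2}\right) + 9833} = \frac{1}{\left(34 - 15 \cdot 5 \cdot 121\right) + 9833} = \frac{1}{\left(34 - 9075\right) + 9833} = \frac{1}{-9041 + 9833} = \frac{1}{792}$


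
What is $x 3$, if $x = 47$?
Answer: $141$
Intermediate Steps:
$x 3 = 47 \cdot 3 = 141$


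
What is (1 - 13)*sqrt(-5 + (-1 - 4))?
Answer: -12*I*sqrt(10) ≈ -37.947*I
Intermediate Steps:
(1 - 13)*sqrt(-5 + (-1 - 4)) = -12*sqrt(-5 - 5) = -12*I*sqrt(10)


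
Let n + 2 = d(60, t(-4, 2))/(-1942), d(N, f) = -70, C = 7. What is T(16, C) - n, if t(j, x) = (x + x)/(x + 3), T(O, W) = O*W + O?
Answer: 126195/971 ≈ 129.96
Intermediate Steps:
T(O, W) = O + O*W
t(j, x) = 2*x/(3 + x) (t(j, x) = (2*x)/(3 + x) = 2*x/(3 + x))
n = -1907/971 (n = -2 - 70/(-1942) = -2 - 70*(-1/1942) = -2 + 35/971 = -1907/971 ≈ -1.9640)
T(16, C) - n = 16*(1 + 7) - 1*(-1907/971) = 16*8 + 1907/971 = 128 + 1907/971 = 126195/971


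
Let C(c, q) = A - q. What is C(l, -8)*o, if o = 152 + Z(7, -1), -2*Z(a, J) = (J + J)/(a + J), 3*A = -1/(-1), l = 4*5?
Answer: 22825/18 ≈ 1268.1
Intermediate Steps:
l = 20
A = ⅓ (A = (-1/(-1))/3 = (-1*(-1))/3 = (⅓)*1 = ⅓ ≈ 0.33333)
Z(a, J) = -J/(J + a) (Z(a, J) = -(J + J)/(2*(a + J)) = -2*J/(2*(J + a)) = -J/(J + a))
C(c, q) = ⅓ - q
o = 913/6 (o = 152 - 1*(-1)/(-1 + 7) = 152 - 1*(-1)/6 = 152 - 1*(-1)*⅙ = 152 + ⅙ = 913/6 ≈ 152.17)
C(l, -8)*o = (⅓ - 1*(-8))*(913/6) = (⅓ + 8)*(913/6) = (25/3)*(913/6) = 22825/18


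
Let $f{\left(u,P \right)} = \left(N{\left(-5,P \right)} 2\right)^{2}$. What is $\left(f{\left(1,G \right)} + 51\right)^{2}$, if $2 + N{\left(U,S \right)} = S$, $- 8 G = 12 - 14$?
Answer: $\frac{64009}{16} \approx 4000.6$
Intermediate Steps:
$G = \frac{1}{4}$ ($G = - \frac{12 - 14}{8} = \left(- \frac{1}{8}\right) \left(-2\right) = \frac{1}{4} \approx 0.25$)
$N{\left(U,S \right)} = -2 + S$
$f{\left(u,P \right)} = \left(-4 + 2 P\right)^{2}$ ($f{\left(u,P \right)} = \left(\left(-2 + P\right) 2\right)^{2} = \left(-4 + 2 P\right)^{2}$)
$\left(f{\left(1,G \right)} + 51\right)^{2} = \left(4 \left(-2 + \frac{1}{4}\right)^{2} + 51\right)^{2} = \left(4 \left(- \frac{7}{4}\right)^{2} + 51\right)^{2} = \left(4 \cdot \frac{49}{16} + 51\right)^{2} = \left(\frac{49}{4} + 51\right)^{2} = \left(\frac{253}{4}\right)^{2} = \frac{64009}{16}$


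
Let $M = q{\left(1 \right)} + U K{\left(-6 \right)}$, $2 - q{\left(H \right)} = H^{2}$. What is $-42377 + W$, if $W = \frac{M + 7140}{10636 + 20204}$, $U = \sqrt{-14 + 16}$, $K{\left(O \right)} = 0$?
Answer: $- \frac{1306899539}{30840} \approx -42377.0$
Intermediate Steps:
$q{\left(H \right)} = 2 - H^{2}$
$U = \sqrt{2} \approx 1.4142$
$M = 1$ ($M = \left(2 - 1^{2}\right) + \sqrt{2} \cdot 0 = \left(2 - 1\right) + 0 = 1 + 0 = 1$)
$W = \frac{7141}{30840}$ ($W = \frac{1 + 7140}{10636 + 20204} = \frac{7141}{30840} \approx 0.23155$)
$-42377 + W = -42377 + \frac{7141}{30840} = - \frac{1306899539}{30840}$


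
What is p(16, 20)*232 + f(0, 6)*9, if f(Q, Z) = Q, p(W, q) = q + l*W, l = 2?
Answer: 12064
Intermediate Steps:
p(W, q) = q + 2*W
p(16, 20)*232 + f(0, 6)*9 = (20 + 2*16)*232 + 0*9 = (20 + 32)*232 + 0 = 52*232 + 0 = 12064 + 0 = 12064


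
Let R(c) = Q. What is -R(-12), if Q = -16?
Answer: 16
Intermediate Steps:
R(c) = -16
-R(-12) = -1*(-16) = 16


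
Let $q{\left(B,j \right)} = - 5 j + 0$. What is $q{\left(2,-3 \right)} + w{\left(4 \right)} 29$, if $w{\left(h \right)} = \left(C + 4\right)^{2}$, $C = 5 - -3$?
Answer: $4191$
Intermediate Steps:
$C = 8$ ($C = 5 + 3 = 8$)
$w{\left(h \right)} = 144$ ($w{\left(h \right)} = \left(8 + 4\right)^{2} = 12^{2} = 144$)
$q{\left(B,j \right)} = - 5 j$
$q{\left(2,-3 \right)} + w{\left(4 \right)} 29 = \left(-5\right) \left(-3\right) + 144 \cdot 29 = 15 + 4176 = 4191$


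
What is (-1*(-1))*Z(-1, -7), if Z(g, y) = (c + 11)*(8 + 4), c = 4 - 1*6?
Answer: 108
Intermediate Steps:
c = -2 (c = 4 - 6 = -2)
Z(g, y) = 108 (Z(g, y) = (-2 + 11)*(8 + 4) = 9*12 = 108)
(-1*(-1))*Z(-1, -7) = -1*(-1)*108 = 1*108 = 108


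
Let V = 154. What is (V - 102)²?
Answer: 2704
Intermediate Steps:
(V - 102)² = (154 - 102)² = 52² = 2704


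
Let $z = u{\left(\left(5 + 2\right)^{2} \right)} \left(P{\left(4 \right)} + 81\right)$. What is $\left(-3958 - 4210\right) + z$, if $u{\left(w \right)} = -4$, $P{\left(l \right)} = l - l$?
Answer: $-8492$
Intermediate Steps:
$P{\left(l \right)} = 0$
$z = -324$ ($z = - 4 \left(0 + 81\right) = \left(-4\right) 81 = -324$)
$\left(-3958 - 4210\right) + z = \left(-3958 - 4210\right) - 324 = -8168 - 324 = -8492$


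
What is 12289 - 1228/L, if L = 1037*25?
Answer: 318591097/25925 ≈ 12289.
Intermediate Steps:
L = 25925
12289 - 1228/L = 12289 - 1228/25925 = 318591097/25925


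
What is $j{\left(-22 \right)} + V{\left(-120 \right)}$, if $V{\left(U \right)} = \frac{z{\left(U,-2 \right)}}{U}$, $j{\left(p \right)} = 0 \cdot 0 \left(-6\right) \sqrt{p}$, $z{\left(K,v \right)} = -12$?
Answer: $\frac{1}{10} \approx 0.1$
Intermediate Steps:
$j{\left(p \right)} = 0$ ($j{\left(p \right)} = 0 \left(-6\right) \sqrt{p} = 0 \sqrt{p} = 0$)
$V{\left(U \right)} = - \frac{12}{U}$
$j{\left(-22 \right)} + V{\left(-120 \right)} = 0 - \frac{12}{-120} = 0 - - \frac{1}{10} = 0 + \frac{1}{10} = \frac{1}{10}$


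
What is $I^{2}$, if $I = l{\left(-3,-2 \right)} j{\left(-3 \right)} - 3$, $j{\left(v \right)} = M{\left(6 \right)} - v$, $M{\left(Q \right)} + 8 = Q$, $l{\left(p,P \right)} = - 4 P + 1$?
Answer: $36$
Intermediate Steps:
$l{\left(p,P \right)} = 1 - 4 P$
$M{\left(Q \right)} = -8 + Q$
$j{\left(v \right)} = -2 - v$ ($j{\left(v \right)} = \left(-8 + 6\right) - v = -2 - v$)
$I = 6$ ($I = \left(1 - -8\right) \left(-2 - -3\right) - 3 = \left(1 + 8\right) \left(-2 + 3\right) - 3 = 9 \cdot 1 - 3 = 9 - 3 = 6$)
$I^{2} = 6^{2} = 36$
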